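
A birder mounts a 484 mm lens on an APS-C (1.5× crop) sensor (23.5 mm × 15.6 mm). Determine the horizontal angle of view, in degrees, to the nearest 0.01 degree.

Angle of view α = 2·arctan(w/2f) with w = 23.5 mm and f = 484 mm.
w/2f = 0.02428; arctan(0.02428) ≈ 1.3907°, so α ≈ 2.7814°.

2.78°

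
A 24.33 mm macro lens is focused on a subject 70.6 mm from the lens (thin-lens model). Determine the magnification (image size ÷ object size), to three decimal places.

0.526×

Thin lens: 1/f = 1/dₒ + 1/dᵢ → 1/dᵢ = 1/24.33 − 1/70.6 = 0.0269372 mm⁻¹, so dᵢ ≈ 37.1234 mm.
Magnification m = dᵢ/dₒ = 37.1234/70.6 ≈ 0.52583.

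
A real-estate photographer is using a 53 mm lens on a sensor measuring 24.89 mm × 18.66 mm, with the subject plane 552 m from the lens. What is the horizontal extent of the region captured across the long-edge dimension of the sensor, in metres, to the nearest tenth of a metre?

259.2 m

dₒ: 552 m = 552000 mm.
Similar triangles through the lens centre give W/dₒ = w/dᵢ; with 1/f = 1/dₒ + 1/dᵢ this gives W = w·(dₒ − f)/f.
W = 24.89 mm × (552000 − 53) / 53 = 24.89 × 10414.0943 ≈ 259206.808 mm = 259.207 m.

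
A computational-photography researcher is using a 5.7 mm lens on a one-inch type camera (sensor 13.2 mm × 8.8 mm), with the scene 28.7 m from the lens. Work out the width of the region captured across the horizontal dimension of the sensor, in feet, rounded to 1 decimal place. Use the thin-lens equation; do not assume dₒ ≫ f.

dₒ: 28.7 m = 28700 mm.
Similar triangles through the lens centre give W/dₒ = w/dᵢ; with 1/f = 1/dₒ + 1/dᵢ this gives W = w·(dₒ − f)/f.
W = 13.2 mm × (28700 − 5.7) / 5.7 = 13.2 × 5034.0877 ≈ 66449.958 mm = 66449.958/304.8 ft = 218.012 ft.

218.0 ft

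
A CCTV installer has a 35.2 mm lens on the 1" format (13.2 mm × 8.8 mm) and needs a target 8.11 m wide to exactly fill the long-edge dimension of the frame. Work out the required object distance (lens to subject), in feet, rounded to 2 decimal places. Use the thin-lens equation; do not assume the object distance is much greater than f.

W: 8.11 m = 8110 mm.
Magnification m = w/W = dᵢ/dₒ; combined with 1/f = 1/dₒ + 1/dᵢ this gives dₒ = f·(1 + W/w).
dₒ = 35.2 mm × (1 + 8110/13.2) = 35.2 × 615.3939 ≈ 21661.867 mm = 21661.867/304.8 ft = 71.0691 ft.

71.07 ft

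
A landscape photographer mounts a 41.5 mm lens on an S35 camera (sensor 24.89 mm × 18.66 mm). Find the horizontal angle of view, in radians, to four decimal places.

0.5827 rad

Angle of view α = 2·arctan(w/2f) with w = 24.89 mm and f = 41.5 mm.
w/2f = 0.29988; arctan(0.29988) ≈ 0.2913 rad, so α ≈ 0.5827 rad.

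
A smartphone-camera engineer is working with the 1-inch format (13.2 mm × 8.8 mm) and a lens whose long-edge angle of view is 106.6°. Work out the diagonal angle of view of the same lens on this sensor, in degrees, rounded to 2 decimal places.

116.39°

From the long-edge AOV: f = 13.2 / (2·tan(53.3°)) = 13.2 / 2.68321 ≈ 4.9195 mm.
Sensor diagonal = √(13.2² + 8.8²) = √251.6800 ≈ 15.8644 mm.
Diagonal AOV = 2·arctan(15.8644 / (2 × 4.9195)) = 2·arctan(1.61241) ≈ 116.3864°.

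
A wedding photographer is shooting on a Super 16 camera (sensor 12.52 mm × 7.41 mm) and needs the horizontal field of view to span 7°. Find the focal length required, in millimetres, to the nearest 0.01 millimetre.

From α = 2·arctan(w/2f) we get f = w / (2·tan(α/2)).
With w = 12.52 mm and α/2 = 3.5°, tan(α/2) ≈ 0.06116, so f ≈ 12.52 / 0.12233 ≈ 102.3501 mm.

102.35 mm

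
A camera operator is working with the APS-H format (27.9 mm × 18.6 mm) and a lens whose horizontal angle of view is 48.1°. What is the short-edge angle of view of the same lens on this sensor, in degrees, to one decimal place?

33.1°

From the horizontal AOV: f = 27.9 / (2·tan(24.05°)) = 27.9 / 0.89255 ≈ 31.2588 mm.
Short-edge AOV = 2·arctan(18.6 / (2 × 31.2588)) = 2·arctan(0.29752) ≈ 33.1372°.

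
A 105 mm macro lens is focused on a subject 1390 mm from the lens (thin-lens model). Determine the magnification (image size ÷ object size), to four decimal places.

0.0817×

Thin lens: 1/f = 1/dₒ + 1/dᵢ → 1/dᵢ = 1/105 − 1/1390 = 0.0088044 mm⁻¹, so dᵢ ≈ 113.5798 mm.
Magnification m = dᵢ/dₒ = 113.5798/1390 ≈ 0.08171.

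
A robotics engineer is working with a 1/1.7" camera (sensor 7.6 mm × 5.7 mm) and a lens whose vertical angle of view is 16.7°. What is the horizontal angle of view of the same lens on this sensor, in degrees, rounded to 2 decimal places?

22.15°

From the vertical AOV: f = 5.7 / (2·tan(8.35°)) = 5.7 / 0.29355 ≈ 19.4174 mm.
Horizontal AOV = 2·arctan(7.6 / (2 × 19.4174)) = 2·arctan(0.19570) ≈ 22.1458°.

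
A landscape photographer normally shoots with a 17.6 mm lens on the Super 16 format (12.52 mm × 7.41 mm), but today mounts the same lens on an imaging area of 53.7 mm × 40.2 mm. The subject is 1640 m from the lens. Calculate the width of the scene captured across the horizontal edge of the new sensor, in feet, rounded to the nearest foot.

16417 ft

The focal length stays 17.6 mm; the relevant sensor dimension is now w = 53.7 mm. Object distance dₒ = 1640 m = 1.64e+06 mm.
Thin-lens field width W = w·(dₒ − f)/f = 53.7 × (1.64e+06 − 17.6)/17.6 ≈ 5003809.936 mm = 5003809.936/304.8 ft = 16416.7 ft.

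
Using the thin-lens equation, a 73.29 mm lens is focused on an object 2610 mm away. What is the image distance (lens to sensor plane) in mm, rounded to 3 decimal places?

1/dᵢ = 1/f − 1/dₒ = 1/73.29 − 1/2610 = 0.0132613 mm⁻¹.
dᵢ = 1/0.0132613 ≈ 75.4075 mm.

75.407 mm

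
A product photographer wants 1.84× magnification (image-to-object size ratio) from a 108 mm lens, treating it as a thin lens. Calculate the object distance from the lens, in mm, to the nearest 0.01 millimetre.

With m = dᵢ/dₒ and 1/f = 1/dₒ + 1/dᵢ, substituting dᵢ = m·dₒ gives 1/f = (1 + 1/m)/dₒ, hence dₒ = f·(1 + 1/m).
dₒ = 108 × (1 + 1/1.84) = 108 × 1.54348 ≈ 166.696 mm.

166.70 mm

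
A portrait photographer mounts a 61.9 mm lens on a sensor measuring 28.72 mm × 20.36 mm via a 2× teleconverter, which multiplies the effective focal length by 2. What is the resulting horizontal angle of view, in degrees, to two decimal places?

Effective focal length f = 61.9 × 2 = 123.8 mm.
α = 2·arctan(28.72 / (2 × 123.8)) = 2·arctan(0.11599) ≈ 13.2327°.

13.23°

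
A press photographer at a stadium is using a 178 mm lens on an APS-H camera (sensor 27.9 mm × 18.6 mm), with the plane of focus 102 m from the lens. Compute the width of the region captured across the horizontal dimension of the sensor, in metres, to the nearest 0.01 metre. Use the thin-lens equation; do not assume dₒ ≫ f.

15.96 m

dₒ: 102 m = 102000 mm.
Similar triangles through the lens centre give W/dₒ = w/dᵢ; with 1/f = 1/dₒ + 1/dᵢ this gives W = w·(dₒ − f)/f.
W = 27.9 mm × (102000 − 178) / 178 = 27.9 × 572.0337 ≈ 15959.740 mm = 15.9597 m.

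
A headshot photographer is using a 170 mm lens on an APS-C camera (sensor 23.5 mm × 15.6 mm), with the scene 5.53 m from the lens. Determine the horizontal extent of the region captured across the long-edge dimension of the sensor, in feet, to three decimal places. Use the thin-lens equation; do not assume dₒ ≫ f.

dₒ: 5.53 m = 5530 mm.
Similar triangles through the lens centre give W/dₒ = w/dᵢ; with 1/f = 1/dₒ + 1/dᵢ this gives W = w·(dₒ − f)/f.
W = 23.5 mm × (5530 − 170) / 170 = 23.5 × 31.5294 ≈ 740.941 mm = 740.941/304.8 ft = 2.43091 ft.

2.431 ft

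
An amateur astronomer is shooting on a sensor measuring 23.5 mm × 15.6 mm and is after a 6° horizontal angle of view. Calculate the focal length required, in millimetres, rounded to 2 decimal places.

224.20 mm

From α = 2·arctan(w/2f) we get f = w / (2·tan(α/2)).
With w = 23.5 mm and α/2 = 3°, tan(α/2) ≈ 0.05241, so f ≈ 23.5 / 0.10482 ≈ 224.2034 mm.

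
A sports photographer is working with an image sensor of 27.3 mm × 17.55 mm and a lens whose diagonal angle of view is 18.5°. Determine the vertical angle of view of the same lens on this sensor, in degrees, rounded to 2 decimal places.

10.07°

Sensor diagonal = √(27.3² + 17.55²) = √1053.2925 ≈ 32.4545 mm.
From the diagonal AOV: f = 32.4545 / (2·tan(9.25°)) = 32.4545 / 0.32572 ≈ 99.6390 mm.
Vertical AOV = 2·arctan(17.55 / (2 × 99.6390)) = 2·arctan(0.08807) ≈ 10.0659°.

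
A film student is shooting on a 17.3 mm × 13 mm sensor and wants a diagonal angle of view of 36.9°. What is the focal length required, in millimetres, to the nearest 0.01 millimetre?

32.43 mm

Sensor diagonal = √(17.3² + 13²) = √468.2900 ≈ 21.6400 mm.
From α = 2·arctan(d/2f) we get f = d / (2·tan(α/2)).
With d = 21.6400 mm and α/2 = 18.45°, tan(α/2) ≈ 0.33363, so f ≈ 21.6400 / 0.66725 ≈ 32.4316 mm.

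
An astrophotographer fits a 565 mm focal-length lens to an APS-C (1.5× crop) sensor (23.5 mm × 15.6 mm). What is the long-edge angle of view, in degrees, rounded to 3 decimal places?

2.383°

Angle of view α = 2·arctan(w/2f) with w = 23.5 mm and f = 565 mm.
w/2f = 0.02080; arctan(0.02080) ≈ 1.1914°, so α ≈ 2.3828°.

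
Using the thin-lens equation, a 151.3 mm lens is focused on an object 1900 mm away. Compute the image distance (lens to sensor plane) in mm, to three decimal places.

164.391 mm

1/dᵢ = 1/f − 1/dₒ = 1/151.3 − 1/1900 = 0.0060831 mm⁻¹.
dᵢ = 1/0.0060831 ≈ 164.3907 mm.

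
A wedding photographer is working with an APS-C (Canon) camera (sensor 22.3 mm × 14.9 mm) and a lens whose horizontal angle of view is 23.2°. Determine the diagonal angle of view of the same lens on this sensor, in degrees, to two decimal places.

27.74°

From the horizontal AOV: f = 22.3 / (2·tan(11.6°)) = 22.3 / 0.41054 ≈ 54.3186 mm.
Sensor diagonal = √(22.3² + 14.9²) = √719.3000 ≈ 26.8198 mm.
Diagonal AOV = 2·arctan(26.8198 / (2 × 54.3186)) = 2·arctan(0.24687) ≈ 27.7352°.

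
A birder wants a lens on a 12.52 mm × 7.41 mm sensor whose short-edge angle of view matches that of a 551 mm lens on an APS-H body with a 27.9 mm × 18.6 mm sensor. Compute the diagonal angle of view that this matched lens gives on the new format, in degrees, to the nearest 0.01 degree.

Equal short-edge AOV ⇒ f₂ = f₁ · 7.41/18.6 = 551 × 0.39839 ≈ 219.5113 mm.
Sensor diagonal = √(12.52² + 7.41²) = √211.6585 ≈ 14.5485 mm.
Diagonal AOV on the new format = 2·arctan(14.5485 / (2 × 219.5113)) = 2·arctan(0.03314) ≈ 3.7960°.

3.80°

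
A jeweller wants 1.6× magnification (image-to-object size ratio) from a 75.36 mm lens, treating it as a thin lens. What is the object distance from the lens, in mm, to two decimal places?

With m = dᵢ/dₒ and 1/f = 1/dₒ + 1/dᵢ, substituting dᵢ = m·dₒ gives 1/f = (1 + 1/m)/dₒ, hence dₒ = f·(1 + 1/m).
dₒ = 75.36 × (1 + 1/1.6) = 75.36 × 1.62500 ≈ 122.460 mm.

122.46 mm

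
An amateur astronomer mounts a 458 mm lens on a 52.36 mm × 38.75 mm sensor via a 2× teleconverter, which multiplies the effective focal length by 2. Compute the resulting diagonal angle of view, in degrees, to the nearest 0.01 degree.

Effective focal length f = 458 × 2 = 916 mm.
Sensor diagonal = √(52.36² + 38.75²) = √4243.1321 ≈ 65.1393 mm.
α = 2·arctan(65.139 / (2 × 916)) = 2·arctan(0.03556) ≈ 4.0727°.

4.07°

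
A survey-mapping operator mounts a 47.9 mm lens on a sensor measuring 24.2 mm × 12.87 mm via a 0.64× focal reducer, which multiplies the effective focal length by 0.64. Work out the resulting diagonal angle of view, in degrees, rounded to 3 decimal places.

48.174°

Effective focal length f = 47.9 × 0.64 = 30.656 mm.
Sensor diagonal = √(24.2² + 12.87²) = √751.2769 ≈ 27.4094 mm.
α = 2·arctan(27.409 / (2 × 30.656)) = 2·arctan(0.44705) ≈ 48.1739°.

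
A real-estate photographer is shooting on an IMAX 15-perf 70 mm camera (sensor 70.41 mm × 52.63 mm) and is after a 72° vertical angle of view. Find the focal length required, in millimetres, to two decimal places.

36.22 mm

From α = 2·arctan(h/2f) we get f = h / (2·tan(α/2)).
With h = 52.63 mm and α/2 = 36°, tan(α/2) ≈ 0.72654, so f ≈ 52.63 / 1.45309 ≈ 36.2195 mm.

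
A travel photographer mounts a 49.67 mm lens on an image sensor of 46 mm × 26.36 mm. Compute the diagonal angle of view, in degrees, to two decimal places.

56.18°

Sensor diagonal = √(46² + 26.36²) = √2810.8496 ≈ 53.0174 mm.
Angle of view α = 2·arctan(d/2f) with d = 53.0174 mm and f = 49.67 mm.
d/2f = 0.53370; arctan(0.53370) ≈ 28.0887°, so α ≈ 56.1774°.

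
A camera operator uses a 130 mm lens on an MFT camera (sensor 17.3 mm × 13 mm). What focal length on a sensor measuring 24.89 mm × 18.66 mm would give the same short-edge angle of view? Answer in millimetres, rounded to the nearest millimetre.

Equal angle of view means equal height/f ratio, so f₂ = f₁ · (height₂/height₁) = 130 × 18.66/13.
f₂ = 130 × 1.43538 ≈ 186.600 mm.

187 mm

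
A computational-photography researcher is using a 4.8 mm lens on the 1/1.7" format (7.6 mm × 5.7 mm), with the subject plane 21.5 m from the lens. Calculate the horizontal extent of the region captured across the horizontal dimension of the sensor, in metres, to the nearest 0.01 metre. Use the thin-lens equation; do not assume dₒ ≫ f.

34.03 m

dₒ: 21.5 m = 21500 mm.
Similar triangles through the lens centre give W/dₒ = w/dᵢ; with 1/f = 1/dₒ + 1/dᵢ this gives W = w·(dₒ − f)/f.
W = 7.6 mm × (21500 − 4.8) / 4.8 = 7.6 × 4478.1667 ≈ 34034.067 mm = 34.0341 m.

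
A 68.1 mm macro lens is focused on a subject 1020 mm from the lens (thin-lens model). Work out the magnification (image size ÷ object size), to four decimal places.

Thin lens: 1/f = 1/dₒ + 1/dᵢ → 1/dᵢ = 1/68.1 − 1/1020 = 0.0137039 mm⁻¹, so dᵢ ≈ 72.9720 mm.
Magnification m = dᵢ/dₒ = 72.9720/1020 ≈ 0.07154.

0.0715×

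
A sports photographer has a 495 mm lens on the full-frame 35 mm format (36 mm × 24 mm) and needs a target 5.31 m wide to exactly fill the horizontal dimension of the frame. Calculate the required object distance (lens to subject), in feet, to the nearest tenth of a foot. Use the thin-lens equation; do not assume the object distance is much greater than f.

241.2 ft

W: 5.31 m = 5310 mm.
Magnification m = w/W = dᵢ/dₒ; combined with 1/f = 1/dₒ + 1/dᵢ this gives dₒ = f·(1 + W/w).
dₒ = 495 mm × (1 + 5310/36) = 495 × 148.5000 ≈ 73507.500 mm = 73507.500/304.8 ft = 241.166 ft.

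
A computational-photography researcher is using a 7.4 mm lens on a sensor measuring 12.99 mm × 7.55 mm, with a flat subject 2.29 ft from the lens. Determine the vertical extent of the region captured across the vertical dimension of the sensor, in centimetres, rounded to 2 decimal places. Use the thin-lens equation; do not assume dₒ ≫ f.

dₒ: 2.29 ft × 304.8 mm/ft = 697.99 mm.
Similar triangles through the lens centre give W/dₒ = h/dᵢ; with 1/f = 1/dₒ + 1/dᵢ this gives W = h·(dₒ − f)/f.
W = 7.55 mm × (697.992 − 7.4) / 7.4 = 7.55 × 93.3232 ≈ 704.590 mm = 70.459 cm.

70.46 cm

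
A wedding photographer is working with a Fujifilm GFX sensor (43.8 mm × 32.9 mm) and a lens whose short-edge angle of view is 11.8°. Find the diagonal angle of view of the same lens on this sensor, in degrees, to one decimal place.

19.5°

From the short-edge AOV: f = 32.9 / (2·tan(5.9°)) = 32.9 / 0.20668 ≈ 159.1834 mm.
Sensor diagonal = √(43.8² + 32.9²) = √3000.8500 ≈ 54.7800 mm.
Diagonal AOV = 2·arctan(54.7800 / (2 × 159.1834)) = 2·arctan(0.17207) ≈ 19.5261°.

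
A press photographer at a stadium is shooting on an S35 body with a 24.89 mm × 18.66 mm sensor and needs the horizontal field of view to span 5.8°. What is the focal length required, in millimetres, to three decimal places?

245.668 mm

From α = 2·arctan(w/2f) we get f = w / (2·tan(α/2)).
With w = 24.89 mm and α/2 = 2.9°, tan(α/2) ≈ 0.05066, so f ≈ 24.89 / 0.10132 ≈ 245.6679 mm.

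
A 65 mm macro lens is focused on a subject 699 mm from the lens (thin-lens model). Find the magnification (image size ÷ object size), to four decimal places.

Thin lens: 1/f = 1/dₒ + 1/dᵢ → 1/dᵢ = 1/65 − 1/699 = 0.0139540 mm⁻¹, so dᵢ ≈ 71.6640 mm.
Magnification m = dᵢ/dₒ = 71.6640/699 ≈ 0.10252.

0.1025×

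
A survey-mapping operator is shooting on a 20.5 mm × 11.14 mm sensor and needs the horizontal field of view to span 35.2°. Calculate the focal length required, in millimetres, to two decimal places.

From α = 2·arctan(w/2f) we get f = w / (2·tan(α/2)).
With w = 20.5 mm and α/2 = 17.6°, tan(α/2) ≈ 0.31722, so f ≈ 20.5 / 0.63444 ≈ 32.3121 mm.

32.31 mm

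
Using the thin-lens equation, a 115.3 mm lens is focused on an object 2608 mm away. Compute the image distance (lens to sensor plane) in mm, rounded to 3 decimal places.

120.633 mm

1/dᵢ = 1/f − 1/dₒ = 1/115.3 − 1/2608 = 0.0082896 mm⁻¹.
dᵢ = 1/0.0082896 ≈ 120.6332 mm.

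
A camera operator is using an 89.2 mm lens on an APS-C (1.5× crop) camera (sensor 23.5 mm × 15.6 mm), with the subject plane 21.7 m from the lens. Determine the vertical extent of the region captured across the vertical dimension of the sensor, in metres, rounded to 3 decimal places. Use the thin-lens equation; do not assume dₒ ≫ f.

3.779 m

dₒ: 21.7 m = 21700 mm.
Similar triangles through the lens centre give W/dₒ = h/dᵢ; with 1/f = 1/dₒ + 1/dᵢ this gives W = h·(dₒ − f)/f.
W = 15.6 mm × (21700 − 89.2) / 89.2 = 15.6 × 242.2735 ≈ 3779.467 mm = 3.77947 m.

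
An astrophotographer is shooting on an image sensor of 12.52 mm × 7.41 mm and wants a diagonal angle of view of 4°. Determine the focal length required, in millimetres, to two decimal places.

Sensor diagonal = √(12.52² + 7.41²) = √211.6585 ≈ 14.5485 mm.
From α = 2·arctan(d/2f) we get f = d / (2·tan(α/2)).
With d = 14.5485 mm and α/2 = 2°, tan(α/2) ≈ 0.03492, so f ≈ 14.5485 / 0.06984 ≈ 208.3071 mm.

208.31 mm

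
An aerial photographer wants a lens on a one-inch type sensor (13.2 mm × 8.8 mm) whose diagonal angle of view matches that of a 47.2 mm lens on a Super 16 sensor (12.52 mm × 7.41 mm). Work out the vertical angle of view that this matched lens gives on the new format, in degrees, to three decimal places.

Sensor diagonal = √(12.52² + 7.41²) = √211.6585 ≈ 14.5485 mm.
Sensor diagonal = √(13.2² + 8.8²) = √251.6800 ≈ 15.8644 mm.
Equal diagonal AOV ⇒ f₂ = f₁ · 15.8644/14.5485 = 47.2 × 1.09045 ≈ 51.4693 mm.
Vertical AOV on the new format = 2·arctan(8.8 / (2 × 51.4693)) = 2·arctan(0.08549) ≈ 9.7724°.

9.772°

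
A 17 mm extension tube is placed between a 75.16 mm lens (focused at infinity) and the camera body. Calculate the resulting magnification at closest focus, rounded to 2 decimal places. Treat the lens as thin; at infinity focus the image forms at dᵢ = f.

0.23×

The tube moves the image plane from f to f + e, so dᵢ = 75.16 + 17 = 92.16 mm. Focus is achieved when 1/f = 1/dₒ + 1/dᵢ, giving dₒ = 1/(1/f − 1/(f+e)).
Magnification m = dᵢ/dₒ = (f+e)·(1/f − 1/(f+e)) = e/f = 17/75.16 ≈ 0.2262.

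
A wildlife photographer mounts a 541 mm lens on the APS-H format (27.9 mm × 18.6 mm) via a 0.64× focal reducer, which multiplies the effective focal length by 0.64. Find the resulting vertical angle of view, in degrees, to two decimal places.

Effective focal length f = 541 × 0.64 = 346.24 mm.
α = 2·arctan(18.6 / (2 × 346.24)) = 2·arctan(0.02686) ≈ 3.0772°.

3.08°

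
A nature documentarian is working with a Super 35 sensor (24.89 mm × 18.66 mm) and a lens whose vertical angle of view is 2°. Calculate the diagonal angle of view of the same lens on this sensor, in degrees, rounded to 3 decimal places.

3.334°

From the vertical AOV: f = 18.66 / (2·tan(1°)) = 18.66 / 0.03491 ≈ 534.5153 mm.
Sensor diagonal = √(24.89² + 18.66²) = √967.7077 ≈ 31.1080 mm.
Diagonal AOV = 2·arctan(31.1080 / (2 × 534.5153)) = 2·arctan(0.02910) ≈ 3.3336°.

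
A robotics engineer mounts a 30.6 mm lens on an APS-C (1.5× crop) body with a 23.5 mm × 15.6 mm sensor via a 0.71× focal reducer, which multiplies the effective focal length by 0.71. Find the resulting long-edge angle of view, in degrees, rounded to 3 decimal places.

56.811°

Effective focal length f = 30.6 × 0.71 = 21.726 mm.
α = 2·arctan(23.5 / (2 × 21.726)) = 2·arctan(0.54083) ≈ 56.8114°.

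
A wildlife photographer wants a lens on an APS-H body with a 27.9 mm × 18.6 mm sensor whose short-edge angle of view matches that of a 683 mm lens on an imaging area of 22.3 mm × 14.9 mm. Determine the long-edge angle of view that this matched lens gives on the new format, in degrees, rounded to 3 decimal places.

1.875°

Equal short-edge AOV ⇒ f₂ = f₁ · 18.6/14.9 = 683 × 1.24832 ≈ 852.6040 mm.
Long-edge AOV on the new format = 2·arctan(27.9 / (2 × 852.6040)) = 2·arctan(0.01636) ≈ 1.8747°.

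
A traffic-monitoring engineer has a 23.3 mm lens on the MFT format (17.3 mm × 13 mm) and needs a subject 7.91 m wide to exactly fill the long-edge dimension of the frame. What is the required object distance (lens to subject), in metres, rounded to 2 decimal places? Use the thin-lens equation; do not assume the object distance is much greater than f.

W: 7.91 m = 7910 mm.
Magnification m = w/W = dᵢ/dₒ; combined with 1/f = 1/dₒ + 1/dᵢ this gives dₒ = f·(1 + W/w).
dₒ = 23.3 mm × (1 + 7910/17.3) = 23.3 × 458.2254 ≈ 10676.653 mm = 10.6767 m.

10.68 m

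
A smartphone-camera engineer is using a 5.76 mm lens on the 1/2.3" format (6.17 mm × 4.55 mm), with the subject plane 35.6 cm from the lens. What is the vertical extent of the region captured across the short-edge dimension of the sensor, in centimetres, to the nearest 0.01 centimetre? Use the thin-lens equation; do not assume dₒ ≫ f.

dₒ: 35.6 cm = 356 mm.
Similar triangles through the lens centre give W/dₒ = h/dᵢ; with 1/f = 1/dₒ + 1/dᵢ this gives W = h·(dₒ − f)/f.
W = 4.55 mm × (356 − 5.76) / 5.76 = 4.55 × 60.8056 ≈ 276.665 mm = 27.6665 cm.

27.67 cm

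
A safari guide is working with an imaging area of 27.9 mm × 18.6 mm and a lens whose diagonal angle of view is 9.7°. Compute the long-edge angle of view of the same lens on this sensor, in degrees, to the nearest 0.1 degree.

Sensor diagonal = √(27.9² + 18.6²) = √1124.3700 ≈ 33.5316 mm.
From the diagonal AOV: f = 33.5316 / (2·tan(4.85°)) = 33.5316 / 0.16970 ≈ 197.5907 mm.
Long-edge AOV = 2·arctan(27.9 / (2 × 197.5907)) = 2·arctan(0.07060) ≈ 8.0768°.

8.1°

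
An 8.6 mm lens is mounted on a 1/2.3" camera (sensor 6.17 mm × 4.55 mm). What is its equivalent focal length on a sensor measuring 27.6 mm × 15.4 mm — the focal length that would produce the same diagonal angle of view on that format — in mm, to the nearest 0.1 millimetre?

35.5 mm

Sensor diagonal = √(6.17² + 4.55²) = √58.7714 ≈ 7.6663 mm.
Sensor diagonal = √(27.6² + 15.4²) = √998.9200 ≈ 31.6057 mm.
Equal angle of view means equal diagonal/f ratio, so f₂ = f₁ · (diagonal₂/diagonal₁) = 8.6 × 31.6057/7.6663.
f₂ = 8.6 × 4.12271 ≈ 35.455 mm.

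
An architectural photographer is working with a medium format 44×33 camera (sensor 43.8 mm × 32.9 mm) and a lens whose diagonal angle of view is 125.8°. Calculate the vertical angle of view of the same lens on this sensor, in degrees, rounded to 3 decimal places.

99.135°

Sensor diagonal = √(43.8² + 32.9²) = √3000.8500 ≈ 54.7800 mm.
From the diagonal AOV: f = 54.7800 / (2·tan(62.9°)) = 54.7800 / 3.90834 ≈ 14.0162 mm.
Vertical AOV = 2·arctan(32.9 / (2 × 14.0162)) = 2·arctan(1.17364) ≈ 99.1349°.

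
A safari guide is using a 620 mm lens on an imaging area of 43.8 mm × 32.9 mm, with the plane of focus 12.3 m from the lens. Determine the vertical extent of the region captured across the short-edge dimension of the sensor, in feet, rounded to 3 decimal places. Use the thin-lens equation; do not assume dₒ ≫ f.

2.033 ft

dₒ: 12.3 m = 12300 mm.
Similar triangles through the lens centre give W/dₒ = h/dᵢ; with 1/f = 1/dₒ + 1/dᵢ this gives W = h·(dₒ − f)/f.
W = 32.9 mm × (12300 − 620) / 620 = 32.9 × 18.8387 ≈ 619.794 mm = 619.794/304.8 ft = 2.03344 ft.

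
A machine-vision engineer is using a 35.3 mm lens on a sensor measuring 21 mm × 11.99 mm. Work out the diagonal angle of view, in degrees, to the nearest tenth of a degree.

37.8°

Sensor diagonal = √(21² + 11.99²) = √584.7601 ≈ 24.1818 mm.
Angle of view α = 2·arctan(d/2f) with d = 24.1818 mm and f = 35.3 mm.
d/2f = 0.34252; arctan(0.34252) ≈ 18.9073°, so α ≈ 37.8146°.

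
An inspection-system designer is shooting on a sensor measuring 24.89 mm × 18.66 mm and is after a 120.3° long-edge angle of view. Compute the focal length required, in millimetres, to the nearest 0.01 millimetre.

From α = 2·arctan(w/2f) we get f = w / (2·tan(α/2)).
With w = 24.89 mm and α/2 = 60.15°, tan(α/2) ≈ 1.74257, so f ≈ 24.89 / 3.48514 ≈ 7.1417 mm.

7.14 mm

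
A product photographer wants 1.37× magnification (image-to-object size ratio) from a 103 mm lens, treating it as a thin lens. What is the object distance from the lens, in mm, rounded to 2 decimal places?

178.18 mm

With m = dᵢ/dₒ and 1/f = 1/dₒ + 1/dᵢ, substituting dᵢ = m·dₒ gives 1/f = (1 + 1/m)/dₒ, hence dₒ = f·(1 + 1/m).
dₒ = 103 × (1 + 1/1.37) = 103 × 1.72993 ≈ 178.182 mm.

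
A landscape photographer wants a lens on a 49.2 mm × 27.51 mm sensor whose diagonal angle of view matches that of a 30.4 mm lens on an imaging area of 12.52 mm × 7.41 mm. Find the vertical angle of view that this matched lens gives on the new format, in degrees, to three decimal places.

Sensor diagonal = √(12.52² + 7.41²) = √211.6585 ≈ 14.5485 mm.
Sensor diagonal = √(49.2² + 27.51²) = √3177.4401 ≈ 56.3688 mm.
Equal diagonal AOV ⇒ f₂ = f₁ · 56.3688/14.5485 = 30.4 × 3.87455 ≈ 117.7862 mm.
Vertical AOV on the new format = 2·arctan(27.51 / (2 × 117.7862)) = 2·arctan(0.11678) ≈ 13.3216°.

13.322°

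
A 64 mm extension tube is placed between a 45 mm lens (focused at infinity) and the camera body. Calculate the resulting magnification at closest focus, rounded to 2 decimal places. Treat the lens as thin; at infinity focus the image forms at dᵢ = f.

1.42×

The tube moves the image plane from f to f + e, so dᵢ = 45 + 64 = 109 mm. Focus is achieved when 1/f = 1/dₒ + 1/dᵢ, giving dₒ = 1/(1/f − 1/(f+e)).
Magnification m = dᵢ/dₒ = (f+e)·(1/f − 1/(f+e)) = e/f = 64/45 ≈ 1.4222.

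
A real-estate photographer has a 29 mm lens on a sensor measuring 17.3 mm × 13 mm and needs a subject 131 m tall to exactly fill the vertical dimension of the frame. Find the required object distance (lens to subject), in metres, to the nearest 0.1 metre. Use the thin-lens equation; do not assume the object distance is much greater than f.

W: 131 m = 131000 mm.
Magnification m = h/W = dᵢ/dₒ; combined with 1/f = 1/dₒ + 1/dᵢ this gives dₒ = f·(1 + W/h).
dₒ = 29 mm × (1 + 131000/13) = 29 × 10077.9231 ≈ 292259.769 mm = 292.26 m.

292.3 m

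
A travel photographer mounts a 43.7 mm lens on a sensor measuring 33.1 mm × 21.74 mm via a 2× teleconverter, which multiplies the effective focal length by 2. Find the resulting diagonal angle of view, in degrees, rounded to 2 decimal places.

25.53°

Effective focal length f = 43.7 × 2 = 87.4 mm.
Sensor diagonal = √(33.1² + 21.74²) = √1568.2376 ≈ 39.6010 mm.
α = 2·arctan(39.601 / (2 × 87.4)) = 2·arctan(0.22655) ≈ 25.5298°.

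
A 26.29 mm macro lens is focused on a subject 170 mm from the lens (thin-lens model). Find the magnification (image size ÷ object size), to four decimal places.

0.1829×

Thin lens: 1/f = 1/dₒ + 1/dᵢ → 1/dᵢ = 1/26.29 − 1/170 = 0.0321549 mm⁻¹, so dᵢ ≈ 31.0994 mm.
Magnification m = dᵢ/dₒ = 31.0994/170 ≈ 0.18294.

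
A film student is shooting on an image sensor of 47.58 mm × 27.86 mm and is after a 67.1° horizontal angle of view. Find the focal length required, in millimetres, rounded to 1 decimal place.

From α = 2·arctan(w/2f) we get f = w / (2·tan(α/2)).
With w = 47.58 mm and α/2 = 33.55°, tan(α/2) ≈ 0.66314, so f ≈ 47.58 / 1.32628 ≈ 35.8747 mm.

35.9 mm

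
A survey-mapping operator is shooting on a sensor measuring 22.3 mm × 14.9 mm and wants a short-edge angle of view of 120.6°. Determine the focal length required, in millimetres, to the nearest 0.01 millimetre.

From α = 2·arctan(h/2f) we get f = h / (2·tan(α/2)).
With h = 14.9 mm and α/2 = 60.3°, tan(α/2) ≈ 1.75319, so f ≈ 14.9 / 3.50637 ≈ 4.2494 mm.

4.25 mm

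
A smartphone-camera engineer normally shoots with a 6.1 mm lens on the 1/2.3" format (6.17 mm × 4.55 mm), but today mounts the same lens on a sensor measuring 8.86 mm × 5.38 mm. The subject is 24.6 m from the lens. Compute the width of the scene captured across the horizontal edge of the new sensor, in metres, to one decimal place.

35.7 m

The focal length stays 6.1 mm; the relevant sensor dimension is now w = 8.86 mm. Object distance dₒ = 24.6 m = 24600 mm.
Thin-lens field width W = w·(dₒ − f)/f = 8.86 × (24600 − 6.1)/6.1 ≈ 35721.632 mm = 35.7216 m.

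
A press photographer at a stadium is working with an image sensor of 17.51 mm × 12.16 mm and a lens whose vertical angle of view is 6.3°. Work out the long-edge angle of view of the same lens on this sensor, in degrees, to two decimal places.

9.06°

From the vertical AOV: f = 12.16 / (2·tan(3.15°)) = 12.16 / 0.11007 ≈ 110.4785 mm.
Long-edge AOV = 2·arctan(17.51 / (2 × 110.4785)) = 2·arctan(0.07925) ≈ 9.0620°.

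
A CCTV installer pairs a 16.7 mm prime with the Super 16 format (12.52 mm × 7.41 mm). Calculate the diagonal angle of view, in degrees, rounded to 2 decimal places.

47.07°

Sensor diagonal = √(12.52² + 7.41²) = √211.6585 ≈ 14.5485 mm.
Angle of view α = 2·arctan(d/2f) with d = 14.5485 mm and f = 16.7 mm.
d/2f = 0.43558; arctan(0.43558) ≈ 23.5371°, so α ≈ 47.0743°.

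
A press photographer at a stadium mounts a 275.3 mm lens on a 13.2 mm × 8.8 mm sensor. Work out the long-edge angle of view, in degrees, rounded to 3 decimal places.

Angle of view α = 2·arctan(w/2f) with w = 13.2 mm and f = 275.3 mm.
w/2f = 0.02397; arctan(0.02397) ≈ 1.3733°, so α ≈ 2.7467°.

2.747°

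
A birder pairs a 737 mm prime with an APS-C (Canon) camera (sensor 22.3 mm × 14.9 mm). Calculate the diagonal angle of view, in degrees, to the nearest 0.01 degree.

2.08°

Sensor diagonal = √(22.3² + 14.9²) = √719.3000 ≈ 26.8198 mm.
Angle of view α = 2·arctan(d/2f) with d = 26.8198 mm and f = 737 mm.
d/2f = 0.01820; arctan(0.01820) ≈ 1.0424°, so α ≈ 2.0848°.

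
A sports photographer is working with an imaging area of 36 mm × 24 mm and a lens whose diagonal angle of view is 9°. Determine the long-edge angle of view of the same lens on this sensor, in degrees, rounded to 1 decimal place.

Sensor diagonal = √(36² + 24²) = √1872.0000 ≈ 43.2666 mm.
From the diagonal AOV: f = 43.2666 / (2·tan(4.5°)) = 43.2666 / 0.15740 ≈ 274.8772 mm.
Long-edge AOV = 2·arctan(36 / (2 × 274.8772)) = 2·arctan(0.06548) ≈ 7.4932°.

7.5°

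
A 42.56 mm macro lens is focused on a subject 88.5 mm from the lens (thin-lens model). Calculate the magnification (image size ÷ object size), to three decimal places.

0.926×

Thin lens: 1/f = 1/dₒ + 1/dᵢ → 1/dᵢ = 1/42.56 − 1/88.5 = 0.0121968 mm⁻¹, so dᵢ ≈ 81.9887 mm.
Magnification m = dᵢ/dₒ = 81.9887/88.5 ≈ 0.92643.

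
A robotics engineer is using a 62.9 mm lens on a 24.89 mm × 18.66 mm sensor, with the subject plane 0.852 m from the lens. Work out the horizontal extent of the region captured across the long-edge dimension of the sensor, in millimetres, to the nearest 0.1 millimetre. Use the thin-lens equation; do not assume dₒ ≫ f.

312.3 mm

dₒ: 0.852 m = 852 mm.
Similar triangles through the lens centre give W/dₒ = w/dᵢ; with 1/f = 1/dₒ + 1/dᵢ this gives W = w·(dₒ − f)/f.
W = 24.89 mm × (852 − 62.9) / 62.9 = 24.89 × 12.5453 ≈ 312.253 mm.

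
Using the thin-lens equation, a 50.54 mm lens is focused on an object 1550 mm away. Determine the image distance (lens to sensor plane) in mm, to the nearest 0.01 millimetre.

1/dᵢ = 1/f − 1/dₒ = 1/50.54 − 1/1550 = 0.0191411 mm⁻¹.
dᵢ = 1/0.0191411 ≈ 52.2435 mm.

52.24 mm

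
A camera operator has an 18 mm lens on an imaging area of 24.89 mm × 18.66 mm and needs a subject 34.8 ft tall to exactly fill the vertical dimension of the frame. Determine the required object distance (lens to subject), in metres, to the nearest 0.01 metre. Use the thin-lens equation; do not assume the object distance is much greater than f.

W: 34.8 ft × 304.8 mm/ft = 10607.04 mm.
Magnification m = h/W = dᵢ/dₒ; combined with 1/f = 1/dₒ + 1/dᵢ this gives dₒ = f·(1 + W/h).
dₒ = 18 mm × (1 + 10607/18.66) = 18 × 569.4373 ≈ 10249.871 mm = 10.2499 m.

10.25 m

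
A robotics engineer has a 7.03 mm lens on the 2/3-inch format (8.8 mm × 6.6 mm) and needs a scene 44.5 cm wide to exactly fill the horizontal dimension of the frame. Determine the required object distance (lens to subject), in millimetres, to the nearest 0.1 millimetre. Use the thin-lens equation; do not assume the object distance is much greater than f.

W: 44.5 cm = 445 mm.
Magnification m = w/W = dᵢ/dₒ; combined with 1/f = 1/dₒ + 1/dᵢ this gives dₒ = f·(1 + W/w).
dₒ = 7.03 mm × (1 + 445/8.8) = 7.03 × 51.5682 ≈ 362.524 mm.

362.5 mm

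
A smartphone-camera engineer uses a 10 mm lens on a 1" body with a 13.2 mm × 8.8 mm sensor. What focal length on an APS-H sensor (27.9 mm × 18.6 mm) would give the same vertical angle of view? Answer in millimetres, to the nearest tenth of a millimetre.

21.1 mm

Equal angle of view means equal height/f ratio, so f₂ = f₁ · (height₂/height₁) = 10 × 18.6/8.8.
f₂ = 10 × 2.11364 ≈ 21.136 mm.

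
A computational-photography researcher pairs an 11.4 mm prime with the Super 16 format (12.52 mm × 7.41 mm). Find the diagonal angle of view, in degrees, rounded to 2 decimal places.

65.08°

Sensor diagonal = √(12.52² + 7.41²) = √211.6585 ≈ 14.5485 mm.
Angle of view α = 2·arctan(d/2f) with d = 14.5485 mm and f = 11.4 mm.
d/2f = 0.63809; arctan(0.63809) ≈ 32.5416°, so α ≈ 65.0832°.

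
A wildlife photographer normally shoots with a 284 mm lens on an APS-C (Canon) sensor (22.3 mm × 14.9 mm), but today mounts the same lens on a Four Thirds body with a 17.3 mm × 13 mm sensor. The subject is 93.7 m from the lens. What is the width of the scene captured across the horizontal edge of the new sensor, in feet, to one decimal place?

The focal length stays 284 mm; the relevant sensor dimension is now w = 17.3 mm. Object distance dₒ = 93.7 m = 93700 mm.
Thin-lens field width W = w·(dₒ − f)/f = 17.3 × (93700 − 284)/284 ≈ 5690.482 mm = 5690.482/304.8 ft = 18.6696 ft.

18.7 ft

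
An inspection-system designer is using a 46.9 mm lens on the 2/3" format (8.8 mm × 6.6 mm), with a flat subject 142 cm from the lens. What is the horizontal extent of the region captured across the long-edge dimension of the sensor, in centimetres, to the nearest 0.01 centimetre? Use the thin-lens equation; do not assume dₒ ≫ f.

25.76 cm

dₒ: 142 cm = 1420 mm.
Similar triangles through the lens centre give W/dₒ = w/dᵢ; with 1/f = 1/dₒ + 1/dᵢ this gives W = w·(dₒ − f)/f.
W = 8.8 mm × (1420 − 46.9) / 46.9 = 8.8 × 29.2772 ≈ 257.639 mm = 25.7639 cm.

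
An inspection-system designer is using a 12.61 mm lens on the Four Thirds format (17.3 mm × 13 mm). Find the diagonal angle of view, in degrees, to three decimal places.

Sensor diagonal = √(17.3² + 13²) = √468.2900 ≈ 21.6400 mm.
Angle of view α = 2·arctan(d/2f) with d = 21.6400 mm and f = 12.61 mm.
d/2f = 0.85805; arctan(0.85805) ≈ 40.6312°, so α ≈ 81.2625°.

81.262°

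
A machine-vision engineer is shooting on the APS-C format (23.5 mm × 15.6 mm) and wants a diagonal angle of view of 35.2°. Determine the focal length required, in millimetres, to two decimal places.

44.46 mm

Sensor diagonal = √(23.5² + 15.6²) = √795.6100 ≈ 28.2066 mm.
From α = 2·arctan(d/2f) we get f = d / (2·tan(α/2)).
With d = 28.2066 mm and α/2 = 17.6°, tan(α/2) ≈ 0.31722, so f ≈ 28.2066 / 0.63444 ≈ 44.4592 mm.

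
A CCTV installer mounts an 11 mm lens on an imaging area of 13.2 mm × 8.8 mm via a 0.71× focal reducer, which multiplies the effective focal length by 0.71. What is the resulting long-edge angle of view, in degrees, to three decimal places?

80.400°

Effective focal length f = 11 × 0.71 = 7.81 mm.
α = 2·arctan(13.2 / (2 × 7.81)) = 2·arctan(0.84507) ≈ 80.4003°.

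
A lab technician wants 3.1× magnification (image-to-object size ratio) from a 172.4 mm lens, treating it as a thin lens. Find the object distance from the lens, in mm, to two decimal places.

228.01 mm

With m = dᵢ/dₒ and 1/f = 1/dₒ + 1/dᵢ, substituting dᵢ = m·dₒ gives 1/f = (1 + 1/m)/dₒ, hence dₒ = f·(1 + 1/m).
dₒ = 172.4 × (1 + 1/3.1) = 172.4 × 1.32258 ≈ 228.013 mm.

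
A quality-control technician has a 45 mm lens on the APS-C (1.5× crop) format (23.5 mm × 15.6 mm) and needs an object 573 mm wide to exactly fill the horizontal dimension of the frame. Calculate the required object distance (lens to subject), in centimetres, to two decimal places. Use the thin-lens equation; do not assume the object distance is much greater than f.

114.22 cm

Magnification m = w/W = dᵢ/dₒ; combined with 1/f = 1/dₒ + 1/dᵢ this gives dₒ = f·(1 + W/w).
dₒ = 45 mm × (1 + 573/23.5) = 45 × 25.3830 ≈ 1142.234 mm = 114.223 cm.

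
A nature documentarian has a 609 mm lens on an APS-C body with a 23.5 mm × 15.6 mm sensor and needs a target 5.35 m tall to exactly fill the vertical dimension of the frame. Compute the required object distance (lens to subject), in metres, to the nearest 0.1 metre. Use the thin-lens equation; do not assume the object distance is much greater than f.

W: 5.35 m = 5350 mm.
Magnification m = h/W = dᵢ/dₒ; combined with 1/f = 1/dₒ + 1/dᵢ this gives dₒ = f·(1 + W/h).
dₒ = 609 mm × (1 + 5350/15.6) = 609 × 343.9487 ≈ 209464.769 mm = 209.465 m.

209.5 m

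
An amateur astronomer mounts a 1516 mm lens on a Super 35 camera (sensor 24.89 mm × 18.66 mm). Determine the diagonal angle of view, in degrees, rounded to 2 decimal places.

1.18°

Sensor diagonal = √(24.89² + 18.66²) = √967.7077 ≈ 31.1080 mm.
Angle of view α = 2·arctan(d/2f) with d = 31.1080 mm and f = 1516 mm.
d/2f = 0.01026; arctan(0.01026) ≈ 0.5878°, so α ≈ 1.1757°.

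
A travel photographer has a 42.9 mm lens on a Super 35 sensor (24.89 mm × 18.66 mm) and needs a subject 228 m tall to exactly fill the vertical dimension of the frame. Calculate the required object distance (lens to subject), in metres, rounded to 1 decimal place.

524.2 m

W: 228 m = 228000 mm.
Magnification m = h/W = dᵢ/dₒ; combined with 1/f = 1/dₒ + 1/dᵢ this gives dₒ = f·(1 + W/h).
dₒ = 42.9 mm × (1 + 228000/18.66) = 42.9 × 12219.6495 ≈ 524222.964 mm = 524.223 m.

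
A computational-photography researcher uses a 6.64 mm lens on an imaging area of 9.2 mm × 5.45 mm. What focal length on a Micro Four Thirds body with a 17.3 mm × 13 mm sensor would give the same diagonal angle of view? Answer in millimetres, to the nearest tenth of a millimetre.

13.4 mm

Sensor diagonal = √(9.2² + 5.45²) = √114.3425 ≈ 10.6931 mm.
Sensor diagonal = √(17.3² + 13²) = √468.2900 ≈ 21.6400 mm.
Equal angle of view means equal diagonal/f ratio, so f₂ = f₁ · (diagonal₂/diagonal₁) = 6.64 × 21.6400/10.6931.
f₂ = 6.64 × 2.02373 ≈ 13.438 mm.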